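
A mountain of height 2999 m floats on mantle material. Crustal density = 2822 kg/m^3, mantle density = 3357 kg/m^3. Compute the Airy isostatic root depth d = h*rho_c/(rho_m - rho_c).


rho_m - rho_c = 3357 - 2822 = 535
d = 2999 * 2822 / 535
= 8463178 / 535
= 15819.02 m

15819.02


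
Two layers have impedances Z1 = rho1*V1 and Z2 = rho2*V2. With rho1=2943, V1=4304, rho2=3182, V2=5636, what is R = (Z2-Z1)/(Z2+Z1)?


Z1 = 2943 * 4304 = 12666672
Z2 = 3182 * 5636 = 17933752
R = (17933752 - 12666672) / (17933752 + 12666672) = 5267080 / 30600424 = 0.1721

0.1721


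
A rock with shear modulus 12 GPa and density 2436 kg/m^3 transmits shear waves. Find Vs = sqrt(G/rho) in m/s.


Convert G to Pa: G = 12e9 Pa
Compute G/rho = 12e9 / 2436 = 4926108.3744
Vs = sqrt(4926108.3744) = 2219.48 m/s

2219.48


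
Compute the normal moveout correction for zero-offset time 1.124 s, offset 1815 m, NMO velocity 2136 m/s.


x/Vnmo = 1815/2136 = 0.849719
(x/Vnmo)^2 = 0.722023
t0^2 = 1.263376
sqrt(1.263376 + 0.722023) = 1.409042
dt = 1.409042 - 1.124 = 0.285042

0.285042


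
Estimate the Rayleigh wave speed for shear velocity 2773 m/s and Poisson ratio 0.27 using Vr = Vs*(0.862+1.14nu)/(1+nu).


Numerator factor = 0.862 + 1.14*0.27 = 1.1698
Denominator = 1 + 0.27 = 1.27
Vr = 2773 * 1.1698 / 1.27 = 2554.22 m/s

2554.22


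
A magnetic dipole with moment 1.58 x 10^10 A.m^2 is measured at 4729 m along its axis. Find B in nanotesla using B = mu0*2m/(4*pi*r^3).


m = 1.58 x 10^10 = 15800000000 A.m^2
2m = 31600000000 A.m^2
r^3 = 4729^3 = 105756712489
B = (4pi*10^-7) * 31600000000 / (4*pi * 105756712489) * 1e9
= 39709.731141 / 1328978044093.0 * 1e9
= 29.8799 nT

29.8799


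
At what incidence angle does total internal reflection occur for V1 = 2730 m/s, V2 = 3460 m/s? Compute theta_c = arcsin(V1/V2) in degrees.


V1/V2 = 2730/3460 = 0.789017
theta_c = arcsin(0.789017) = 52.0938 degrees

52.0938


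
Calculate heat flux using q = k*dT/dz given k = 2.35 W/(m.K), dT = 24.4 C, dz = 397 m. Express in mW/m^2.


q = k * dT / dz * 1000
= 2.35 * 24.4 / 397 * 1000
= 0.144433 * 1000
= 144.4332 mW/m^2

144.4332


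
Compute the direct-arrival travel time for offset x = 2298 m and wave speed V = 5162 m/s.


t = x / V
= 2298 / 5162
= 0.4452 s

0.4452


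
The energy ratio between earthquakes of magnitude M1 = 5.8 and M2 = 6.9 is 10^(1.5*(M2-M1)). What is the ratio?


M2 - M1 = 6.9 - 5.8 = 1.1
1.5 * 1.1 = 1.65
ratio = 10^1.65 = 44.67

44.67


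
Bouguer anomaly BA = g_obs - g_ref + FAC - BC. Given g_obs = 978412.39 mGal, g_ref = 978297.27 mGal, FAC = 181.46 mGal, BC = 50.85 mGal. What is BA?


BA = g_obs - g_ref + FAC - BC
= 978412.39 - 978297.27 + 181.46 - 50.85
= 245.73 mGal

245.73


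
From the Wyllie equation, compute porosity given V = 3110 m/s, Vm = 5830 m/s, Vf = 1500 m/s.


1/V - 1/Vm = 1/3110 - 1/5830 = 0.00015002
1/Vf - 1/Vm = 1/1500 - 1/5830 = 0.00049514
phi = 0.00015002 / 0.00049514 = 0.303

0.303


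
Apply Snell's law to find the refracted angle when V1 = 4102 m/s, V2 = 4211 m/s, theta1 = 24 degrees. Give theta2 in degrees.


sin(theta1) = sin(24 deg) = 0.406737
sin(theta2) = V2/V1 * sin(theta1) = 4211/4102 * 0.406737 = 0.417545
theta2 = arcsin(0.417545) = 24.6797 degrees

24.6797


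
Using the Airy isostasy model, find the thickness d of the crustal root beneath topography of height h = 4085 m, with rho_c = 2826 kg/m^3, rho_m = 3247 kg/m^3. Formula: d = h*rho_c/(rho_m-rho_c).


rho_m - rho_c = 3247 - 2826 = 421
d = 4085 * 2826 / 421
= 11544210 / 421
= 27420.93 m

27420.93


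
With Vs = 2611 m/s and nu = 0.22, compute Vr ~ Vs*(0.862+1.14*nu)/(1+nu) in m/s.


Numerator factor = 0.862 + 1.14*0.22 = 1.1128
Denominator = 1 + 0.22 = 1.22
Vr = 2611 * 1.1128 / 1.22 = 2381.57 m/s

2381.57


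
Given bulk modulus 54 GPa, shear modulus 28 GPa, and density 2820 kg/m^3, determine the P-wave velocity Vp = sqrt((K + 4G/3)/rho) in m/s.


First compute the effective modulus:
K + 4G/3 = 54e9 + 4*28e9/3 = 91333333333.33 Pa
Then divide by density:
91333333333.33 / 2820 = 32387706.8558 Pa/(kg/m^3)
Take the square root:
Vp = sqrt(32387706.8558) = 5691.02 m/s

5691.02


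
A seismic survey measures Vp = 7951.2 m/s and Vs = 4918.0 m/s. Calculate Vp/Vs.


Vp/Vs = 7951.2 / 4918.0
= 1.6168

1.6168


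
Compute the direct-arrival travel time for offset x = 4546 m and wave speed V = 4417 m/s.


t = x / V
= 4546 / 4417
= 1.0292 s

1.0292


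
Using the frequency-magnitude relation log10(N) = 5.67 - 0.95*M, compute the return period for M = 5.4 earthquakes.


log10(N) = 5.67 - 0.95*5.4 = 0.54
N = 10^0.54 = 3.467369
T = 1/N = 1/3.467369 = 0.2884 years

0.2884


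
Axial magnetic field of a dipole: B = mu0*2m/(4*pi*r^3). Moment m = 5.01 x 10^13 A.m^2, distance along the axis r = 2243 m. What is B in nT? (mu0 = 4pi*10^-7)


m = 5.01 x 10^13 = 50100000000000 A.m^2
2m = 100200000000000 A.m^2
r^3 = 2243^3 = 11284642907
B = (4pi*10^-7) * 100200000000000 / (4*pi * 11284642907) * 1e9
= 125915033.555879 / 141807005020.06 * 1e9
= 887932.3947 nT

887932.3947


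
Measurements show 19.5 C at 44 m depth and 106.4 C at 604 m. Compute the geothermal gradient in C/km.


dT = 106.4 - 19.5 = 86.9 C
dz = 604 - 44 = 560 m
gradient = dT/dz * 1000 = 86.9/560 * 1000 = 155.1786 C/km

155.1786


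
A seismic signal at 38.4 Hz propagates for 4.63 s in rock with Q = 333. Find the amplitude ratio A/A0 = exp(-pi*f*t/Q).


pi*f*t/Q = pi*38.4*4.63/333 = 1.677327
A/A0 = exp(-1.677327) = 0.186873

0.186873


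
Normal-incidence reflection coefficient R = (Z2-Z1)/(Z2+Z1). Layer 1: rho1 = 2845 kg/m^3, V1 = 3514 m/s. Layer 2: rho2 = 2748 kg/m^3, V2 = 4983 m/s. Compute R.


Z1 = 2845 * 3514 = 9997330
Z2 = 2748 * 4983 = 13693284
R = (13693284 - 9997330) / (13693284 + 9997330) = 3695954 / 23690614 = 0.156

0.156


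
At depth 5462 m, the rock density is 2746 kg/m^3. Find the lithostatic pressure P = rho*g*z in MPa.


P = rho * g * z / 1e6
= 2746 * 9.81 * 5462 / 1e6
= 147136776.12 / 1e6
= 147.1368 MPa

147.1368


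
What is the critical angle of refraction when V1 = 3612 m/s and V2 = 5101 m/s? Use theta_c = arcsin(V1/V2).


V1/V2 = 3612/5101 = 0.708096
theta_c = arcsin(0.708096) = 45.0802 degrees

45.0802


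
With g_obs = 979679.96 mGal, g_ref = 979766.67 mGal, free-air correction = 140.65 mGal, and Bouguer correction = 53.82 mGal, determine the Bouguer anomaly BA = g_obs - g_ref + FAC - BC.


BA = g_obs - g_ref + FAC - BC
= 979679.96 - 979766.67 + 140.65 - 53.82
= 0.12 mGal

0.12


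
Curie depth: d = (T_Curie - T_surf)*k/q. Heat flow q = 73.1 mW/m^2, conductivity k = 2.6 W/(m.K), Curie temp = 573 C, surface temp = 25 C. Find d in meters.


T_Curie - T_surf = 573 - 25 = 548 C
Convert q to W/m^2: 73.1 mW/m^2 = 0.0731 W/m^2
d = 548 * 2.6 / 0.0731 = 19491.11 m

19491.11


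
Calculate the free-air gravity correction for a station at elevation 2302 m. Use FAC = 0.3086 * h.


FAC = 0.3086 * h
= 0.3086 * 2302
= 710.3972 mGal

710.3972


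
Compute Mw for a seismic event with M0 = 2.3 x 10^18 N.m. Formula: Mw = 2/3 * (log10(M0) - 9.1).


log10(M0) = log10(2.3 x 10^18) = 18.3617
Mw = 2/3 * (18.3617 - 9.1)
= 2/3 * 9.2617
= 6.17

6.17


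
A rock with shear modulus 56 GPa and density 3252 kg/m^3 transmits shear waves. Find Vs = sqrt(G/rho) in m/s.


Convert G to Pa: G = 56e9 Pa
Compute G/rho = 56e9 / 3252 = 17220172.2017
Vs = sqrt(17220172.2017) = 4149.72 m/s

4149.72


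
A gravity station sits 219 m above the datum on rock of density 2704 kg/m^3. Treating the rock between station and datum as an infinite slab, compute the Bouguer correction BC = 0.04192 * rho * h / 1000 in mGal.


BC = 0.04192 * rho * h / 1000
= 0.04192 * 2704 * 219 / 1000
= 24.824 mGal

24.824


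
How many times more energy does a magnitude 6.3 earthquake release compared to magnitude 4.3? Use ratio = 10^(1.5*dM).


M2 - M1 = 6.3 - 4.3 = 2.0
1.5 * 2.0 = 3.0
ratio = 10^3.0 = 1000.0

1000.0


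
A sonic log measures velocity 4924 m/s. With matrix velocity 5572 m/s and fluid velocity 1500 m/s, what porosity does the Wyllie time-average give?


1/V - 1/Vm = 1/4924 - 1/5572 = 2.362e-05
1/Vf - 1/Vm = 1/1500 - 1/5572 = 0.0004872
phi = 2.362e-05 / 0.0004872 = 0.0485

0.0485


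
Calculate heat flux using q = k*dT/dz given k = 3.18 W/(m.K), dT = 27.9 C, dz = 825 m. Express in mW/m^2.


q = k * dT / dz * 1000
= 3.18 * 27.9 / 825 * 1000
= 0.107542 * 1000
= 107.5418 mW/m^2

107.5418


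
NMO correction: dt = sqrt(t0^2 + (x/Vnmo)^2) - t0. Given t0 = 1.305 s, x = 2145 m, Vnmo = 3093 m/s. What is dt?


x/Vnmo = 2145/3093 = 0.693501
(x/Vnmo)^2 = 0.480944
t0^2 = 1.703025
sqrt(1.703025 + 0.480944) = 1.477826
dt = 1.477826 - 1.305 = 0.172826

0.172826


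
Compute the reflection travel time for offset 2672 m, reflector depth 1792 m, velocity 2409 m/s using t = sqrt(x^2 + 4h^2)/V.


x^2 + 4h^2 = 2672^2 + 4*1792^2 = 7139584 + 12845056 = 19984640
sqrt(19984640) = 4470.4183
t = 4470.4183 / 2409 = 1.8557 s

1.8557


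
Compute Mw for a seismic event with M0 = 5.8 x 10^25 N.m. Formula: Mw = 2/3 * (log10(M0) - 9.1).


log10(M0) = log10(5.8 x 10^25) = 25.7634
Mw = 2/3 * (25.7634 - 9.1)
= 2/3 * 16.6634
= 11.11

11.11


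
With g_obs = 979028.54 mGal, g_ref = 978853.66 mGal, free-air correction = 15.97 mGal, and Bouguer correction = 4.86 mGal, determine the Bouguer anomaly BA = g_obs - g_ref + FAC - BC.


BA = g_obs - g_ref + FAC - BC
= 979028.54 - 978853.66 + 15.97 - 4.86
= 185.99 mGal

185.99


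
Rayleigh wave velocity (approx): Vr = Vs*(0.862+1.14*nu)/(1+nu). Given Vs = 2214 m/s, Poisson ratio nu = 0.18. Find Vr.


Numerator factor = 0.862 + 1.14*0.18 = 1.0672
Denominator = 1 + 0.18 = 1.18
Vr = 2214 * 1.0672 / 1.18 = 2002.36 m/s

2002.36


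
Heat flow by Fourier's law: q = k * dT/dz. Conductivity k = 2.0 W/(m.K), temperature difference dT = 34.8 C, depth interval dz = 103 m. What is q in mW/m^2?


q = k * dT / dz * 1000
= 2.0 * 34.8 / 103 * 1000
= 0.675728 * 1000
= 675.7282 mW/m^2

675.7282


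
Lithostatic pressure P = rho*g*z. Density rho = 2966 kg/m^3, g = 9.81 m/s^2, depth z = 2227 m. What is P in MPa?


P = rho * g * z / 1e6
= 2966 * 9.81 * 2227 / 1e6
= 64797816.42 / 1e6
= 64.7978 MPa

64.7978


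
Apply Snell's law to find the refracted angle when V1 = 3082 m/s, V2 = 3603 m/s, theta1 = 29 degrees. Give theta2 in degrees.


sin(theta1) = sin(29 deg) = 0.48481
sin(theta2) = V2/V1 * sin(theta1) = 3603/3082 * 0.48481 = 0.566765
theta2 = arcsin(0.566765) = 34.5249 degrees

34.5249


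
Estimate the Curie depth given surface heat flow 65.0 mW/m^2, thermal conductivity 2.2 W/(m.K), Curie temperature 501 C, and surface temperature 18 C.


T_Curie - T_surf = 501 - 18 = 483 C
Convert q to W/m^2: 65.0 mW/m^2 = 0.065 W/m^2
d = 483 * 2.2 / 0.065 = 16347.69 m

16347.69


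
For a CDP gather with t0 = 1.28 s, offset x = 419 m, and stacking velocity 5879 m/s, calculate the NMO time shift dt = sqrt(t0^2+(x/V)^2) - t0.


x/Vnmo = 419/5879 = 0.071271
(x/Vnmo)^2 = 0.00508
t0^2 = 1.6384
sqrt(1.6384 + 0.00508) = 1.281983
dt = 1.281983 - 1.28 = 0.001983

0.001983


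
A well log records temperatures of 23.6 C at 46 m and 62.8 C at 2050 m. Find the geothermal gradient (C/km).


dT = 62.8 - 23.6 = 39.2 C
dz = 2050 - 46 = 2004 m
gradient = dT/dz * 1000 = 39.2/2004 * 1000 = 19.5609 C/km

19.5609


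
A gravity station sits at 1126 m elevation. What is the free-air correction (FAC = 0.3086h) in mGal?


FAC = 0.3086 * h
= 0.3086 * 1126
= 347.4836 mGal

347.4836


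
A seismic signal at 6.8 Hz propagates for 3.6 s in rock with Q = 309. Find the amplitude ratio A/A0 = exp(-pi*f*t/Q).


pi*f*t/Q = pi*6.8*3.6/309 = 0.248887
A/A0 = exp(-0.248887) = 0.779668

0.779668


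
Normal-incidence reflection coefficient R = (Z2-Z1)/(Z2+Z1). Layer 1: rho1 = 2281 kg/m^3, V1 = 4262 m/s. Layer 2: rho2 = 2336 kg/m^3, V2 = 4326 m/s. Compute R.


Z1 = 2281 * 4262 = 9721622
Z2 = 2336 * 4326 = 10105536
R = (10105536 - 9721622) / (10105536 + 9721622) = 383914 / 19827158 = 0.0194

0.0194


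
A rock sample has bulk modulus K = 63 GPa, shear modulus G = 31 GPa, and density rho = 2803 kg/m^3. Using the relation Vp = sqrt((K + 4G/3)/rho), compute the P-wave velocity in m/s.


First compute the effective modulus:
K + 4G/3 = 63e9 + 4*31e9/3 = 104333333333.33 Pa
Then divide by density:
104333333333.33 / 2803 = 37222024.0219 Pa/(kg/m^3)
Take the square root:
Vp = sqrt(37222024.0219) = 6100.99 m/s

6100.99


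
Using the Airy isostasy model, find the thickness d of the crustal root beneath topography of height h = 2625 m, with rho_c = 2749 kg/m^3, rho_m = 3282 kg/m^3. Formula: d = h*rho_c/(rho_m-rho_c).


rho_m - rho_c = 3282 - 2749 = 533
d = 2625 * 2749 / 533
= 7216125 / 533
= 13538.7 m

13538.7


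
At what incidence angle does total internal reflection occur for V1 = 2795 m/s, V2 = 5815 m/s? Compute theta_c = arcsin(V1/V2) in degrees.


V1/V2 = 2795/5815 = 0.480653
theta_c = arcsin(0.480653) = 28.7281 degrees

28.7281


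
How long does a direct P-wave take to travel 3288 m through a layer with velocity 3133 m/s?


t = x / V
= 3288 / 3133
= 1.0495 s

1.0495


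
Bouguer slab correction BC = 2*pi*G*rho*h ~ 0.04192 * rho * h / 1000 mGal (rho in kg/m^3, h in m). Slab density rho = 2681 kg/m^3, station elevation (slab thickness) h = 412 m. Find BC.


BC = 0.04192 * rho * h / 1000
= 0.04192 * 2681 * 412 / 1000
= 46.3037 mGal

46.3037


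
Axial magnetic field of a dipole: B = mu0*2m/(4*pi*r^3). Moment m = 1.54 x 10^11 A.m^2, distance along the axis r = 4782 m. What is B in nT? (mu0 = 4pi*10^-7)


m = 1.54 x 10^11 = 154000000000 A.m^2
2m = 308000000000 A.m^2
r^3 = 4782^3 = 109352499768
B = (4pi*10^-7) * 308000000000 / (4*pi * 109352499768) * 1e9
= 387044.214922 / 1374164039691.31 * 1e9
= 281.6579 nT

281.6579


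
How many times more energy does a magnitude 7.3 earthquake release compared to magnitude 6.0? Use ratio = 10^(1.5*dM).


M2 - M1 = 7.3 - 6.0 = 1.3
1.5 * 1.3 = 1.95
ratio = 10^1.95 = 89.13

89.13


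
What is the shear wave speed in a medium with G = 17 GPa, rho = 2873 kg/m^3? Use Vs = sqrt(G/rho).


Convert G to Pa: G = 17e9 Pa
Compute G/rho = 17e9 / 2873 = 5917159.7633
Vs = sqrt(5917159.7633) = 2432.52 m/s

2432.52


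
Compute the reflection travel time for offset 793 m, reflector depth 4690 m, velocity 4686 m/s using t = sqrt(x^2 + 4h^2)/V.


x^2 + 4h^2 = 793^2 + 4*4690^2 = 628849 + 87984400 = 88613249
sqrt(88613249) = 9413.4611
t = 9413.4611 / 4686 = 2.0088 s

2.0088


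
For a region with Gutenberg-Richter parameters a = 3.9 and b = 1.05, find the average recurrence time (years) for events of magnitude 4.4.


log10(N) = 3.9 - 1.05*4.4 = -0.72
N = 10^-0.72 = 0.190546
T = 1/N = 1/0.190546 = 5.2481 years

5.2481


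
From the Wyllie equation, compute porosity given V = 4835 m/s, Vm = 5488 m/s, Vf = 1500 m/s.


1/V - 1/Vm = 1/4835 - 1/5488 = 2.461e-05
1/Vf - 1/Vm = 1/1500 - 1/5488 = 0.00048445
phi = 2.461e-05 / 0.00048445 = 0.0508

0.0508


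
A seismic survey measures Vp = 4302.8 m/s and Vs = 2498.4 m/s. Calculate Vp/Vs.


Vp/Vs = 4302.8 / 2498.4
= 1.7222

1.7222


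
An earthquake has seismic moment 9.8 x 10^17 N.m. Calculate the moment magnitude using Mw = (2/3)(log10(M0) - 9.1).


log10(M0) = log10(9.8 x 10^17) = 17.9912
Mw = 2/3 * (17.9912 - 9.1)
= 2/3 * 8.8912
= 5.93

5.93


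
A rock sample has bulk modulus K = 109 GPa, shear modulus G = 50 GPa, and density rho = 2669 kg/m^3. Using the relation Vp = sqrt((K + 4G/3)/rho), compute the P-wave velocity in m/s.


First compute the effective modulus:
K + 4G/3 = 109e9 + 4*50e9/3 = 175666666666.67 Pa
Then divide by density:
175666666666.67 / 2669 = 65817409.7665 Pa/(kg/m^3)
Take the square root:
Vp = sqrt(65817409.7665) = 8112.79 m/s

8112.79


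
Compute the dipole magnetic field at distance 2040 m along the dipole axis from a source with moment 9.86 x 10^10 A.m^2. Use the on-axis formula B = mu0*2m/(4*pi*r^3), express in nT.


m = 9.86 x 10^10 = 98600000000 A.m^2
2m = 197200000000 A.m^2
r^3 = 2040^3 = 8489664000
B = (4pi*10^-7) * 197200000000 / (4*pi * 8489664000) * 1e9
= 247808.828515 / 106684264215.38 * 1e9
= 2322.8246 nT

2322.8246


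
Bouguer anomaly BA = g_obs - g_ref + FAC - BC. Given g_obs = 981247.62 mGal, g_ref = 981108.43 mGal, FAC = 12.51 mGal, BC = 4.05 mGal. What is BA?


BA = g_obs - g_ref + FAC - BC
= 981247.62 - 981108.43 + 12.51 - 4.05
= 147.65 mGal

147.65


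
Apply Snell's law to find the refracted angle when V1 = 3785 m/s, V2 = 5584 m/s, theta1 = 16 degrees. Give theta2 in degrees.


sin(theta1) = sin(16 deg) = 0.275637
sin(theta2) = V2/V1 * sin(theta1) = 5584/3785 * 0.275637 = 0.406647
theta2 = arcsin(0.406647) = 23.9944 degrees

23.9944


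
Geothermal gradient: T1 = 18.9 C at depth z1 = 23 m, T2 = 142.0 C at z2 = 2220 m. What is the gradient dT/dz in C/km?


dT = 142.0 - 18.9 = 123.1 C
dz = 2220 - 23 = 2197 m
gradient = dT/dz * 1000 = 123.1/2197 * 1000 = 56.031 C/km

56.031


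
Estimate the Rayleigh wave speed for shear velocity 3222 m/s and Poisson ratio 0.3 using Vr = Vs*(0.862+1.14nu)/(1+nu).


Numerator factor = 0.862 + 1.14*0.3 = 1.204
Denominator = 1 + 0.3 = 1.3
Vr = 3222 * 1.204 / 1.3 = 2984.07 m/s

2984.07


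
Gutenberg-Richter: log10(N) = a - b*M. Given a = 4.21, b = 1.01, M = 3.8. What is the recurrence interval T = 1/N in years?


log10(N) = 4.21 - 1.01*3.8 = 0.372
N = 10^0.372 = 2.355049
T = 1/N = 1/2.355049 = 0.4246 years

0.4246


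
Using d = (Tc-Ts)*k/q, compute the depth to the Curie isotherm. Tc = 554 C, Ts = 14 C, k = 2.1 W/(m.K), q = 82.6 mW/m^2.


T_Curie - T_surf = 554 - 14 = 540 C
Convert q to W/m^2: 82.6 mW/m^2 = 0.0826 W/m^2
d = 540 * 2.1 / 0.0826 = 13728.81 m

13728.81


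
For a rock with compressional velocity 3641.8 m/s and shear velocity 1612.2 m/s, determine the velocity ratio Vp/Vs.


Vp/Vs = 3641.8 / 1612.2
= 2.2589

2.2589


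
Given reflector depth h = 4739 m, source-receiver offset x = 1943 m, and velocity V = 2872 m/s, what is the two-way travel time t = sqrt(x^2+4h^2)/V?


x^2 + 4h^2 = 1943^2 + 4*4739^2 = 3775249 + 89832484 = 93607733
sqrt(93607733) = 9675.1089
t = 9675.1089 / 2872 = 3.3688 s

3.3688


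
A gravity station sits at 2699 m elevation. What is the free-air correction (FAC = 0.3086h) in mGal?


FAC = 0.3086 * h
= 0.3086 * 2699
= 832.9114 mGal

832.9114


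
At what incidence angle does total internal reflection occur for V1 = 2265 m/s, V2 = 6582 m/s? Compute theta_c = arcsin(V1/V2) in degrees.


V1/V2 = 2265/6582 = 0.34412
theta_c = arcsin(0.34412) = 20.1281 degrees

20.1281


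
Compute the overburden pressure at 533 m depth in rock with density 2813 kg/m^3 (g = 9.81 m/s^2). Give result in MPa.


P = rho * g * z / 1e6
= 2813 * 9.81 * 533 / 1e6
= 14708417.49 / 1e6
= 14.7084 MPa

14.7084


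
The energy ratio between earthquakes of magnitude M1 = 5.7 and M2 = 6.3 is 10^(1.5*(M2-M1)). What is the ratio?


M2 - M1 = 6.3 - 5.7 = 0.6
1.5 * 0.6 = 0.9
ratio = 10^0.9 = 7.94

7.94


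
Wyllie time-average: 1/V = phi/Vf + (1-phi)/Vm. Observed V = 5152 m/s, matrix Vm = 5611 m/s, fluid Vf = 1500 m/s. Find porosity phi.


1/V - 1/Vm = 1/5152 - 1/5611 = 1.588e-05
1/Vf - 1/Vm = 1/1500 - 1/5611 = 0.00048845
phi = 1.588e-05 / 0.00048845 = 0.0325

0.0325


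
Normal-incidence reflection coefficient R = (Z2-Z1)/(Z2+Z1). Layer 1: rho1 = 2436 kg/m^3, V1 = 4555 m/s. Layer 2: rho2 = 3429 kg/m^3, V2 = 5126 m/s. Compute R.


Z1 = 2436 * 4555 = 11095980
Z2 = 3429 * 5126 = 17577054
R = (17577054 - 11095980) / (17577054 + 11095980) = 6481074 / 28673034 = 0.226

0.226


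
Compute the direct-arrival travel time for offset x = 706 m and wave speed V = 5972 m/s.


t = x / V
= 706 / 5972
= 0.1182 s

0.1182


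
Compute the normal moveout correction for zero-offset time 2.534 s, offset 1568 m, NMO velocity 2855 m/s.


x/Vnmo = 1568/2855 = 0.549212
(x/Vnmo)^2 = 0.301634
t0^2 = 6.421156
sqrt(6.421156 + 0.301634) = 2.592834
dt = 2.592834 - 2.534 = 0.058834

0.058834


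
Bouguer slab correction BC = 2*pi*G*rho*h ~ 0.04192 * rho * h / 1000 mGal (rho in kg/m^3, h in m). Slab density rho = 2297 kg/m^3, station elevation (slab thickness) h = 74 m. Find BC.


BC = 0.04192 * rho * h / 1000
= 0.04192 * 2297 * 74 / 1000
= 7.1255 mGal

7.1255


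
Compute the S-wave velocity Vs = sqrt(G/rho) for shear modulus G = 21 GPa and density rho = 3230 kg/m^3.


Convert G to Pa: G = 21e9 Pa
Compute G/rho = 21e9 / 3230 = 6501547.9876
Vs = sqrt(6501547.9876) = 2549.81 m/s

2549.81


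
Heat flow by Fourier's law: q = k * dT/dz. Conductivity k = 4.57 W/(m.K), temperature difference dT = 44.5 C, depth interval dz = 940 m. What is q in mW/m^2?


q = k * dT / dz * 1000
= 4.57 * 44.5 / 940 * 1000
= 0.216346 * 1000
= 216.3457 mW/m^2

216.3457


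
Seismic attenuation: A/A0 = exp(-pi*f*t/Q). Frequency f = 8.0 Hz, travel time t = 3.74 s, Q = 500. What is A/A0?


pi*f*t/Q = pi*8.0*3.74/500 = 0.187993
A/A0 = exp(-0.187993) = 0.828621

0.828621


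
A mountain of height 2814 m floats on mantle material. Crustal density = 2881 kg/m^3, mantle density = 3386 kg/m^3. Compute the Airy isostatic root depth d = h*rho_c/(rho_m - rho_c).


rho_m - rho_c = 3386 - 2881 = 505
d = 2814 * 2881 / 505
= 8107134 / 505
= 16053.73 m

16053.73


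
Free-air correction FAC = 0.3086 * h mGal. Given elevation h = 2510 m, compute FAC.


FAC = 0.3086 * h
= 0.3086 * 2510
= 774.586 mGal

774.586


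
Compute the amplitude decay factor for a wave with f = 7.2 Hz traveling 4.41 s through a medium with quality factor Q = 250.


pi*f*t/Q = pi*7.2*4.41/250 = 0.399007
A/A0 = exp(-0.399007) = 0.670986

0.670986


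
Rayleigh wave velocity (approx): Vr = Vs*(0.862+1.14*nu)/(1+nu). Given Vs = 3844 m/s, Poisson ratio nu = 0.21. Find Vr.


Numerator factor = 0.862 + 1.14*0.21 = 1.1014
Denominator = 1 + 0.21 = 1.21
Vr = 3844 * 1.1014 / 1.21 = 3498.99 m/s

3498.99


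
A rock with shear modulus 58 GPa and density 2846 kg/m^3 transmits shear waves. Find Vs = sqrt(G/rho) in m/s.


Convert G to Pa: G = 58e9 Pa
Compute G/rho = 58e9 / 2846 = 20379479.9719
Vs = sqrt(20379479.9719) = 4514.36 m/s

4514.36


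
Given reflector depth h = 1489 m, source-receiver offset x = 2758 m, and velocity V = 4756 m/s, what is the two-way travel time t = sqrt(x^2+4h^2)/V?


x^2 + 4h^2 = 2758^2 + 4*1489^2 = 7606564 + 8868484 = 16475048
sqrt(16475048) = 4058.9467
t = 4058.9467 / 4756 = 0.8534 s

0.8534


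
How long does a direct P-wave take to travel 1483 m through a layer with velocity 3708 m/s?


t = x / V
= 1483 / 3708
= 0.3999 s

0.3999


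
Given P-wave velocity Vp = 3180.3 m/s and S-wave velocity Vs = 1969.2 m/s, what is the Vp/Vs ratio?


Vp/Vs = 3180.3 / 1969.2
= 1.615

1.615


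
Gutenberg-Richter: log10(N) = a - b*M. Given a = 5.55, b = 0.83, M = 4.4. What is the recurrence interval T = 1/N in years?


log10(N) = 5.55 - 0.83*4.4 = 1.898
N = 10^1.898 = 79.067863
T = 1/N = 1/79.067863 = 0.0126 years

0.0126


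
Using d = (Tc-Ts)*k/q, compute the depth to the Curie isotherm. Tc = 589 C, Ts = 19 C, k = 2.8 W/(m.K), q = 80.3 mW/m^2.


T_Curie - T_surf = 589 - 19 = 570 C
Convert q to W/m^2: 80.3 mW/m^2 = 0.0803 W/m^2
d = 570 * 2.8 / 0.0803 = 19875.47 m

19875.47


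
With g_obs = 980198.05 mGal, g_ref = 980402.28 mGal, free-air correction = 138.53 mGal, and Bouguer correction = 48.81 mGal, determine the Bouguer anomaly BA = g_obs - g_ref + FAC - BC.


BA = g_obs - g_ref + FAC - BC
= 980198.05 - 980402.28 + 138.53 - 48.81
= -114.51 mGal

-114.51


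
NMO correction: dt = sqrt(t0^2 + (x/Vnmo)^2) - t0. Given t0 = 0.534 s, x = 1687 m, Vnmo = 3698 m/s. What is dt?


x/Vnmo = 1687/3698 = 0.456193
(x/Vnmo)^2 = 0.208112
t0^2 = 0.285156
sqrt(0.285156 + 0.208112) = 0.70233
dt = 0.70233 - 0.534 = 0.16833

0.16833


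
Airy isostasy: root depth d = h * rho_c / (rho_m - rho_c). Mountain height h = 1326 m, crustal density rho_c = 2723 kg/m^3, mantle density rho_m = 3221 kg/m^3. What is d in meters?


rho_m - rho_c = 3221 - 2723 = 498
d = 1326 * 2723 / 498
= 3610698 / 498
= 7250.4 m

7250.4


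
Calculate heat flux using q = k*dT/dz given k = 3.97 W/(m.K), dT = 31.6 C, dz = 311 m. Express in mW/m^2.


q = k * dT / dz * 1000
= 3.97 * 31.6 / 311 * 1000
= 0.403383 * 1000
= 403.3826 mW/m^2

403.3826


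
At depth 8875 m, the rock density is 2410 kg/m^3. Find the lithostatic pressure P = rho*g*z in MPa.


P = rho * g * z / 1e6
= 2410 * 9.81 * 8875 / 1e6
= 209823637.5 / 1e6
= 209.8236 MPa

209.8236


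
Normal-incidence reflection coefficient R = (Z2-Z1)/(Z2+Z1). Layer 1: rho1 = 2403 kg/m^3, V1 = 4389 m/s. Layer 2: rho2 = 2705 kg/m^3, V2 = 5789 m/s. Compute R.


Z1 = 2403 * 4389 = 10546767
Z2 = 2705 * 5789 = 15659245
R = (15659245 - 10546767) / (15659245 + 10546767) = 5112478 / 26206012 = 0.1951

0.1951


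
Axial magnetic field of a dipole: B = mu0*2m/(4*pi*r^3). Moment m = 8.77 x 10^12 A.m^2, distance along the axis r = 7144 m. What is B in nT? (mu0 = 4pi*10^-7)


m = 8.77 x 10^12 = 8770000000000 A.m^2
2m = 17540000000000 A.m^2
r^3 = 7144^3 = 364606441984
B = (4pi*10^-7) * 17540000000000 / (4*pi * 364606441984) * 1e9
= 22041414.057586 / 4581779678353.79 * 1e9
= 4810.6665 nT

4810.6665


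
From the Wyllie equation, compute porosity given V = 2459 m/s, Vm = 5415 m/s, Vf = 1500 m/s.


1/V - 1/Vm = 1/2459 - 1/5415 = 0.000222
1/Vf - 1/Vm = 1/1500 - 1/5415 = 0.00048199
phi = 0.000222 / 0.00048199 = 0.4606

0.4606


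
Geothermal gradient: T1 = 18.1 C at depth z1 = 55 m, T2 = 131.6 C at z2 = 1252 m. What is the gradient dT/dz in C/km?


dT = 131.6 - 18.1 = 113.5 C
dz = 1252 - 55 = 1197 m
gradient = dT/dz * 1000 = 113.5/1197 * 1000 = 94.8204 C/km

94.8204


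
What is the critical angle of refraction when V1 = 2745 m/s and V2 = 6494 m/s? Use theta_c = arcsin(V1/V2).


V1/V2 = 2745/6494 = 0.422698
theta_c = arcsin(0.422698) = 25.005 degrees

25.005


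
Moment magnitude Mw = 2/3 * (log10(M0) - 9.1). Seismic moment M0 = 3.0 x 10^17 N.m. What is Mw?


log10(M0) = log10(3.0 x 10^17) = 17.4771
Mw = 2/3 * (17.4771 - 9.1)
= 2/3 * 8.3771
= 5.58

5.58


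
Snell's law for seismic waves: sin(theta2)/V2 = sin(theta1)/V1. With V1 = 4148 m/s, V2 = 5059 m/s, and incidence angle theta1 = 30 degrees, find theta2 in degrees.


sin(theta1) = sin(30 deg) = 0.5
sin(theta2) = V2/V1 * sin(theta1) = 5059/4148 * 0.5 = 0.609812
theta2 = arcsin(0.609812) = 37.5759 degrees

37.5759


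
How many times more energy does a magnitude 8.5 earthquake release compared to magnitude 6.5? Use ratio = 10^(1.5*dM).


M2 - M1 = 8.5 - 6.5 = 2.0
1.5 * 2.0 = 3.0
ratio = 10^3.0 = 1000.0

1000.0


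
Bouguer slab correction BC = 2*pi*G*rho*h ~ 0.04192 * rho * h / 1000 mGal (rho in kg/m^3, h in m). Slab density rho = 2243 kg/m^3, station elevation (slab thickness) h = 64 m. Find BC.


BC = 0.04192 * rho * h / 1000
= 0.04192 * 2243 * 64 / 1000
= 6.0177 mGal

6.0177


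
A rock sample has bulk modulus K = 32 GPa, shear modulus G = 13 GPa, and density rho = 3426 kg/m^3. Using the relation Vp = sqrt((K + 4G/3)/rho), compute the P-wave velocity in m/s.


First compute the effective modulus:
K + 4G/3 = 32e9 + 4*13e9/3 = 49333333333.33 Pa
Then divide by density:
49333333333.33 / 3426 = 14399688.6554 Pa/(kg/m^3)
Take the square root:
Vp = sqrt(14399688.6554) = 3794.69 m/s

3794.69


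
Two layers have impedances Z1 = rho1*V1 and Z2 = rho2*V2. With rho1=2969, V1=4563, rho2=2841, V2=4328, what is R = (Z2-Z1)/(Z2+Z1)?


Z1 = 2969 * 4563 = 13547547
Z2 = 2841 * 4328 = 12295848
R = (12295848 - 13547547) / (12295848 + 13547547) = -1251699 / 25843395 = -0.0484

-0.0484


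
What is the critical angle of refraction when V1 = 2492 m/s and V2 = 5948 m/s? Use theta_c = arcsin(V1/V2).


V1/V2 = 2492/5948 = 0.418964
theta_c = arcsin(0.418964) = 24.7692 degrees

24.7692


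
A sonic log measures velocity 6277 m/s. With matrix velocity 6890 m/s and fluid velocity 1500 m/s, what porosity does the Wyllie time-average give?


1/V - 1/Vm = 1/6277 - 1/6890 = 1.417e-05
1/Vf - 1/Vm = 1/1500 - 1/6890 = 0.00052153
phi = 1.417e-05 / 0.00052153 = 0.0272

0.0272


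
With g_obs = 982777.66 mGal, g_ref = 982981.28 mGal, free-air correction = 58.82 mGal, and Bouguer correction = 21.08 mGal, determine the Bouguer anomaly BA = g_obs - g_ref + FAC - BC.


BA = g_obs - g_ref + FAC - BC
= 982777.66 - 982981.28 + 58.82 - 21.08
= -165.88 mGal

-165.88


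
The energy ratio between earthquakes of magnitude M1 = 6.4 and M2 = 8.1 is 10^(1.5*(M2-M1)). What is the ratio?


M2 - M1 = 8.1 - 6.4 = 1.7
1.5 * 1.7 = 2.55
ratio = 10^2.55 = 354.81

354.81


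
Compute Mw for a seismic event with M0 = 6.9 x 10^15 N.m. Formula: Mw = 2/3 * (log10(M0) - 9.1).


log10(M0) = log10(6.9 x 10^15) = 15.8388
Mw = 2/3 * (15.8388 - 9.1)
= 2/3 * 6.7388
= 4.49

4.49


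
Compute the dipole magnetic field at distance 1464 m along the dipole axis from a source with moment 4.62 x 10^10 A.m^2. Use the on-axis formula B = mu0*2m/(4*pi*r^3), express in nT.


m = 4.62 x 10^10 = 46200000000 A.m^2
2m = 92400000000 A.m^2
r^3 = 1464^3 = 3137785344
B = (4pi*10^-7) * 92400000000 / (4*pi * 3137785344) * 1e9
= 116113.264477 / 39430573541.01 * 1e9
= 2944.7521 nT

2944.7521


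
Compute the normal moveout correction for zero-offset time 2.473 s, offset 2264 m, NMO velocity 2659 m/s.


x/Vnmo = 2264/2659 = 0.851448
(x/Vnmo)^2 = 0.724964
t0^2 = 6.115729
sqrt(6.115729 + 0.724964) = 2.615472
dt = 2.615472 - 2.473 = 0.142472

0.142472


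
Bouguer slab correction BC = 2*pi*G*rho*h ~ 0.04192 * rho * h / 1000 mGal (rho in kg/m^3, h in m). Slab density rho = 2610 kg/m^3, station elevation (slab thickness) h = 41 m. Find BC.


BC = 0.04192 * rho * h / 1000
= 0.04192 * 2610 * 41 / 1000
= 4.4859 mGal

4.4859


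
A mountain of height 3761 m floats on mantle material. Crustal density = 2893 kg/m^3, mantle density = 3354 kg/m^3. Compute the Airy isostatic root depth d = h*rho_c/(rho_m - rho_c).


rho_m - rho_c = 3354 - 2893 = 461
d = 3761 * 2893 / 461
= 10880573 / 461
= 23602.11 m

23602.11


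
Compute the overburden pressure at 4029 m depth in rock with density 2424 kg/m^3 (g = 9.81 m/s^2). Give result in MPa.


P = rho * g * z / 1e6
= 2424 * 9.81 * 4029 / 1e6
= 95807363.76 / 1e6
= 95.8074 MPa

95.8074


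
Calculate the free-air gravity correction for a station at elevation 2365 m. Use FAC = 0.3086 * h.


FAC = 0.3086 * h
= 0.3086 * 2365
= 729.839 mGal

729.839


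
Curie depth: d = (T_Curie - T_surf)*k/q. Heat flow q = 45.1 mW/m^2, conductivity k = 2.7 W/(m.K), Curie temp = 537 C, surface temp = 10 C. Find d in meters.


T_Curie - T_surf = 537 - 10 = 527 C
Convert q to W/m^2: 45.1 mW/m^2 = 0.0451 W/m^2
d = 527 * 2.7 / 0.0451 = 31549.89 m

31549.89


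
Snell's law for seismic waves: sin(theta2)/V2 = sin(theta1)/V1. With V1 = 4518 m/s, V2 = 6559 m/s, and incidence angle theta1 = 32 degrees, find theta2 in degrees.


sin(theta1) = sin(32 deg) = 0.529919
sin(theta2) = V2/V1 * sin(theta1) = 6559/4518 * 0.529919 = 0.76931
theta2 = arcsin(0.76931) = 50.2919 degrees

50.2919


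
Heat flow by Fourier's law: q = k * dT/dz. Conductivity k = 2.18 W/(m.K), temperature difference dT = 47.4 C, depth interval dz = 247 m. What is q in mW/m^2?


q = k * dT / dz * 1000
= 2.18 * 47.4 / 247 * 1000
= 0.418348 * 1000
= 418.3482 mW/m^2

418.3482


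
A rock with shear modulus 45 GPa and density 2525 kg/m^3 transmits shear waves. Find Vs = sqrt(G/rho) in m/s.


Convert G to Pa: G = 45e9 Pa
Compute G/rho = 45e9 / 2525 = 17821782.1782
Vs = sqrt(17821782.1782) = 4221.59 m/s

4221.59


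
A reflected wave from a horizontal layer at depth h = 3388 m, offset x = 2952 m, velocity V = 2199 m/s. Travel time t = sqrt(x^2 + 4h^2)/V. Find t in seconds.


x^2 + 4h^2 = 2952^2 + 4*3388^2 = 8714304 + 45914176 = 54628480
sqrt(54628480) = 7391.1082
t = 7391.1082 / 2199 = 3.3611 s

3.3611


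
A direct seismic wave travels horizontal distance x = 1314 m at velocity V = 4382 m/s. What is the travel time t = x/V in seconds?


t = x / V
= 1314 / 4382
= 0.2999 s

0.2999


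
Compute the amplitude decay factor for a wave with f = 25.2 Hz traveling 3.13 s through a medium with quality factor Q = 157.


pi*f*t/Q = pi*25.2*3.13/157 = 1.57832
A/A0 = exp(-1.57832) = 0.206321

0.206321


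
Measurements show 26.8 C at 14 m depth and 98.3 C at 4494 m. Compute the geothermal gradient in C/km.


dT = 98.3 - 26.8 = 71.5 C
dz = 4494 - 14 = 4480 m
gradient = dT/dz * 1000 = 71.5/4480 * 1000 = 15.9598 C/km

15.9598


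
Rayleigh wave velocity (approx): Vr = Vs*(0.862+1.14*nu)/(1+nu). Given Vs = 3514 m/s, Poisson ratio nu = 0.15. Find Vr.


Numerator factor = 0.862 + 1.14*0.15 = 1.033
Denominator = 1 + 0.15 = 1.15
Vr = 3514 * 1.033 / 1.15 = 3156.49 m/s

3156.49


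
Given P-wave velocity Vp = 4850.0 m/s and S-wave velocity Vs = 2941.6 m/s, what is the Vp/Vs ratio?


Vp/Vs = 4850.0 / 2941.6
= 1.6488

1.6488


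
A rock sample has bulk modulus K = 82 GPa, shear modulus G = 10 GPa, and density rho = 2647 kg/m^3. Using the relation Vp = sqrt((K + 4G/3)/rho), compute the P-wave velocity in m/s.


First compute the effective modulus:
K + 4G/3 = 82e9 + 4*10e9/3 = 95333333333.33 Pa
Then divide by density:
95333333333.33 / 2647 = 36015615.1618 Pa/(kg/m^3)
Take the square root:
Vp = sqrt(36015615.1618) = 6001.3 m/s

6001.3


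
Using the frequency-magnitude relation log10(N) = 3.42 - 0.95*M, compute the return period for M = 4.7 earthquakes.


log10(N) = 3.42 - 0.95*4.7 = -1.045
N = 10^-1.045 = 0.090157
T = 1/N = 1/0.090157 = 11.0917 years

11.0917


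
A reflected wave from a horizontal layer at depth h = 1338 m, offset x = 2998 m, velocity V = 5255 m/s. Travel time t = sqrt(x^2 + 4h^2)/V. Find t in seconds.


x^2 + 4h^2 = 2998^2 + 4*1338^2 = 8988004 + 7160976 = 16148980
sqrt(16148980) = 4018.5794
t = 4018.5794 / 5255 = 0.7647 s

0.7647


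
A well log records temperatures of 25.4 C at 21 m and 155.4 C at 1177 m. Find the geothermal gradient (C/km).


dT = 155.4 - 25.4 = 130.0 C
dz = 1177 - 21 = 1156 m
gradient = dT/dz * 1000 = 130.0/1156 * 1000 = 112.4567 C/km

112.4567


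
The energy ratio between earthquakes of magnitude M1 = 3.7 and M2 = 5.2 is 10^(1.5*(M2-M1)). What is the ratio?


M2 - M1 = 5.2 - 3.7 = 1.5
1.5 * 1.5 = 2.25
ratio = 10^2.25 = 177.83

177.83


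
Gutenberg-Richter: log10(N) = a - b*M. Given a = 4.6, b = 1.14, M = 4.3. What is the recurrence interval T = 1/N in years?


log10(N) = 4.6 - 1.14*4.3 = -0.302
N = 10^-0.302 = 0.498884
T = 1/N = 1/0.498884 = 2.0045 years

2.0045


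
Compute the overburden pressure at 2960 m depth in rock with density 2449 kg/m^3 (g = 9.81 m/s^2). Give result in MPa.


P = rho * g * z / 1e6
= 2449 * 9.81 * 2960 / 1e6
= 71113082.4 / 1e6
= 71.1131 MPa

71.1131


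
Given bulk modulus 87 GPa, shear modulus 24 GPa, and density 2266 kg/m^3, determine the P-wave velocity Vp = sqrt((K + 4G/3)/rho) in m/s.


First compute the effective modulus:
K + 4G/3 = 87e9 + 4*24e9/3 = 119000000000.0 Pa
Then divide by density:
119000000000.0 / 2266 = 52515445.7193 Pa/(kg/m^3)
Take the square root:
Vp = sqrt(52515445.7193) = 7246.75 m/s

7246.75


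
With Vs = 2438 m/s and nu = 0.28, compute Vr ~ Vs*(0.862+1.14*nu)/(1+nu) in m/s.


Numerator factor = 0.862 + 1.14*0.28 = 1.1812
Denominator = 1 + 0.28 = 1.28
Vr = 2438 * 1.1812 / 1.28 = 2249.82 m/s

2249.82


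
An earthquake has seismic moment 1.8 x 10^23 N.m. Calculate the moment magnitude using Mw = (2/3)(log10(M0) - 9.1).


log10(M0) = log10(1.8 x 10^23) = 23.2553
Mw = 2/3 * (23.2553 - 9.1)
= 2/3 * 14.1553
= 9.44

9.44


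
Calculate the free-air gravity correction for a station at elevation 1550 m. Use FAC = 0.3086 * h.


FAC = 0.3086 * h
= 0.3086 * 1550
= 478.33 mGal

478.33


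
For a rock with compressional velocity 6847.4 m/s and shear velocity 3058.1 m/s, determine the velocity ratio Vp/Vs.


Vp/Vs = 6847.4 / 3058.1
= 2.2391

2.2391


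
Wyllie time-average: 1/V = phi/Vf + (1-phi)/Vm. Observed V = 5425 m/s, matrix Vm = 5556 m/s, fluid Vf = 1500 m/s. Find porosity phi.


1/V - 1/Vm = 1/5425 - 1/5556 = 4.35e-06
1/Vf - 1/Vm = 1/1500 - 1/5556 = 0.00048668
phi = 4.35e-06 / 0.00048668 = 0.0089

0.0089


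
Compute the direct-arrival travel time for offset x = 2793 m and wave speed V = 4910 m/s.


t = x / V
= 2793 / 4910
= 0.5688 s

0.5688


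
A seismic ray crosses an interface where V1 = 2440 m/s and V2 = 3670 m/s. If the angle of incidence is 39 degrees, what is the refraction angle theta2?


sin(theta1) = sin(39 deg) = 0.62932
sin(theta2) = V2/V1 * sin(theta1) = 3670/2440 * 0.62932 = 0.94656
theta2 = arcsin(0.94656) = 71.1841 degrees

71.1841


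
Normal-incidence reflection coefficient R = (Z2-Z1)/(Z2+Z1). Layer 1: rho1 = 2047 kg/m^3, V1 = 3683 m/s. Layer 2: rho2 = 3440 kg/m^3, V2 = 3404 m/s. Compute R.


Z1 = 2047 * 3683 = 7539101
Z2 = 3440 * 3404 = 11709760
R = (11709760 - 7539101) / (11709760 + 7539101) = 4170659 / 19248861 = 0.2167

0.2167


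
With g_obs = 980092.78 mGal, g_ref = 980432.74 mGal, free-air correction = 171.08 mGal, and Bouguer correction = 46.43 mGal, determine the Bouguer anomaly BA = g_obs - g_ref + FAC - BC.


BA = g_obs - g_ref + FAC - BC
= 980092.78 - 980432.74 + 171.08 - 46.43
= -215.31 mGal

-215.31


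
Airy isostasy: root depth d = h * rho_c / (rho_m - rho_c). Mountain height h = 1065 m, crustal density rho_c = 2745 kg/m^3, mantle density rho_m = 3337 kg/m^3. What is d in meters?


rho_m - rho_c = 3337 - 2745 = 592
d = 1065 * 2745 / 592
= 2923425 / 592
= 4938.22 m

4938.22


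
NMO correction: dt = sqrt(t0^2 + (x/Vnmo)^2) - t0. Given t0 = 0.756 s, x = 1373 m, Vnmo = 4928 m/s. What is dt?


x/Vnmo = 1373/4928 = 0.278612
(x/Vnmo)^2 = 0.077625
t0^2 = 0.571536
sqrt(0.571536 + 0.077625) = 0.805705
dt = 0.805705 - 0.756 = 0.049705

0.049705


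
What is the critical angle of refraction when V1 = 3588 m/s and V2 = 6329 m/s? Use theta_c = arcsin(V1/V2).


V1/V2 = 3588/6329 = 0.566914
theta_c = arcsin(0.566914) = 34.5353 degrees

34.5353


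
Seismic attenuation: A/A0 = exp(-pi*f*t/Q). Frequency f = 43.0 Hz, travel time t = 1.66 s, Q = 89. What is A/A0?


pi*f*t/Q = pi*43.0*1.66/89 = 2.519628
A/A0 = exp(-2.519628) = 0.08049

0.08049


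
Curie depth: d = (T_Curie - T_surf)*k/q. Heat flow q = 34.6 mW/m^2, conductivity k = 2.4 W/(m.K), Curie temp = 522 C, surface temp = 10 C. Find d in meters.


T_Curie - T_surf = 522 - 10 = 512 C
Convert q to W/m^2: 34.6 mW/m^2 = 0.0346 W/m^2
d = 512 * 2.4 / 0.0346 = 35514.45 m

35514.45


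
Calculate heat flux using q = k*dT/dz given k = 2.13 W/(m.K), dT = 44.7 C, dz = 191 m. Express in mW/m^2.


q = k * dT / dz * 1000
= 2.13 * 44.7 / 191 * 1000
= 0.498487 * 1000
= 498.4869 mW/m^2

498.4869


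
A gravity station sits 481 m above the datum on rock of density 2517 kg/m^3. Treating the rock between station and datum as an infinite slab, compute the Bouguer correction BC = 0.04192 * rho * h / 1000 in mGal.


BC = 0.04192 * rho * h / 1000
= 0.04192 * 2517 * 481 / 1000
= 50.7516 mGal

50.7516


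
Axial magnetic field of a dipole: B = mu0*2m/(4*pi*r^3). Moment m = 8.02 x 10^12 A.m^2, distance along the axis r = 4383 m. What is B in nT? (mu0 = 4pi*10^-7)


m = 8.02 x 10^12 = 8020000000000 A.m^2
2m = 16040000000000 A.m^2
r^3 = 4383^3 = 84200449887
B = (4pi*10^-7) * 16040000000000 / (4*pi * 84200449887) * 1e9
= 20156458.465432 / 1058094059175.82 * 1e9
= 19049.7795 nT

19049.7795


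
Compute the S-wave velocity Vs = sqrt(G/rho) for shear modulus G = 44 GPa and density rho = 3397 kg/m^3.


Convert G to Pa: G = 44e9 Pa
Compute G/rho = 44e9 / 3397 = 12952605.2399
Vs = sqrt(12952605.2399) = 3598.97 m/s

3598.97
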